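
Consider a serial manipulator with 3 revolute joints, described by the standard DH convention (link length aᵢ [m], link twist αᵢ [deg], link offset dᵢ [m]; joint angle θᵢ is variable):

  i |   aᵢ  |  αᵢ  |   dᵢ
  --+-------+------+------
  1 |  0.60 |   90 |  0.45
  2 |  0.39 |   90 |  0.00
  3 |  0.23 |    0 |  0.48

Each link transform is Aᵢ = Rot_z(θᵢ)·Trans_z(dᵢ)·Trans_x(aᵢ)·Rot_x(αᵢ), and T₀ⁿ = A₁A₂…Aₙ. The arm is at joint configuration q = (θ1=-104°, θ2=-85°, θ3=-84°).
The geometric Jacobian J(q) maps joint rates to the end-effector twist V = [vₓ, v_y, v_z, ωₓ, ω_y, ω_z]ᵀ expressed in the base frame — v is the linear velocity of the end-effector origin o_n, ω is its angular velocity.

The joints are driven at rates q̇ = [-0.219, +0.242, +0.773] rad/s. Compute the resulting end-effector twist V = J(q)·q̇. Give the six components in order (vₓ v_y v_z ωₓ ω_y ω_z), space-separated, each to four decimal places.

o_n = [0.1837, -0.2086, -0.0043]
J₁: ẑ×o_n = [0.2086, 0.1837, -0.0000], ω = ẑ
J2: z=[-0.9703, 0.2419, 0.0000] o=[-0.1452, -0.5822, 0.4500] → [-0.1099, -0.4408, -0.4421, -0.9703, 0.2419, 0.0000]
J3: z=[0.2410, 0.9666, -0.0872] o=[-0.1534, -0.6152, 0.0615] → [-0.0282, -0.0135, -0.2279, 0.2410, 0.9666, -0.0872]
V = J·q̇ = [-0.0940, -0.1574, -0.2831, -0.0485, 0.8057, -0.2864]

-0.0940 -0.1574 -0.2831 -0.0485 0.8057 -0.2864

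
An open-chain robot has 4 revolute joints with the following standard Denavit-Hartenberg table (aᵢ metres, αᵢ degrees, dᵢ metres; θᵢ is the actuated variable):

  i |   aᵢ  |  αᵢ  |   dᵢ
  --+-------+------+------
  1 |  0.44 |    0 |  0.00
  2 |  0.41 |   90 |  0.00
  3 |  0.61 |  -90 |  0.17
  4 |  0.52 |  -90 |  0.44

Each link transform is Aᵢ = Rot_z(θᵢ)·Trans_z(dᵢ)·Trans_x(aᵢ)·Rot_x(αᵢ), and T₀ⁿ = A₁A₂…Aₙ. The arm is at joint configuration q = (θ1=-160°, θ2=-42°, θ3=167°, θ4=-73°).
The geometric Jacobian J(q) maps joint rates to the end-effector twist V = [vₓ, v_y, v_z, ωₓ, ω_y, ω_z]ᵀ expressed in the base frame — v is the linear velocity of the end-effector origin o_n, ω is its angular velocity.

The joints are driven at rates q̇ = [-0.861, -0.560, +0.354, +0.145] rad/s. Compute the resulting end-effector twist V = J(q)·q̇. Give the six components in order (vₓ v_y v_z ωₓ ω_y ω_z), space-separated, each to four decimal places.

0.4923 -0.5803 -0.2817 0.1629 0.3160 -1.5623

o_n = [0.2366, 0.3066, -0.2573]
J₁: ẑ×o_n = [-0.3066, 0.2366, 0.0000], ω = ẑ
J2: z=[0.0000, 0.0000, 1.0000] o=[-0.4135, -0.1505, 0.0000] → [-0.4571, 0.6500, 0.0000, 0.0000, 0.0000, 1.0000]
J3: z=[0.3746, 0.9272, 0.0000] o=[-0.7936, 0.0031, 0.0000] → [-0.2386, 0.0964, -0.8415, 0.3746, 0.9272, 0.0000]
J4: z=[0.2086, -0.0843, -0.9744] o=[-0.1788, -0.0619, 0.1372] → [0.3923, -0.3225, 0.1119, 0.2086, -0.0843, -0.9744]
V = J·q̇ = [0.4923, -0.5803, -0.2817, 0.1629, 0.3160, -1.5623]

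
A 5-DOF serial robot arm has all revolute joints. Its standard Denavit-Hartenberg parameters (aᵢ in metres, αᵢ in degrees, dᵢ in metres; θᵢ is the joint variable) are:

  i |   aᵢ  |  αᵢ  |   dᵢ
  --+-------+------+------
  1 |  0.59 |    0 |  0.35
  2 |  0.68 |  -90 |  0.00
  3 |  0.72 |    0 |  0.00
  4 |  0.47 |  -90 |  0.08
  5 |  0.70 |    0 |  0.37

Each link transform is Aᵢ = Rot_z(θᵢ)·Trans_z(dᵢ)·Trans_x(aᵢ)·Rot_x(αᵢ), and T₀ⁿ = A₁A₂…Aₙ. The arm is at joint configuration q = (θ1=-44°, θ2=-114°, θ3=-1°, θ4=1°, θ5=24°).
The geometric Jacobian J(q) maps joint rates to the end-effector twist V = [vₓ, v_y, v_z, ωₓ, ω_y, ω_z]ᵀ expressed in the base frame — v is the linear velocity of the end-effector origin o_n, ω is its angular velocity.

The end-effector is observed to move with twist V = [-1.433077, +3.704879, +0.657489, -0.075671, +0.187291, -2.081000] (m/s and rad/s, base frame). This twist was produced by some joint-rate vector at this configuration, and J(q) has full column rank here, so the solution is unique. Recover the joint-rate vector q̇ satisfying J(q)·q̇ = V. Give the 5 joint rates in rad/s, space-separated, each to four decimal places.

o_n = [-1.9789, -1.1601, -0.0074]
J₁: ẑ×o_n = [1.1601, -1.9789, 0.0000], ω = ẑ
J2: z=[0.0000, 0.0000, 1.0000] o=[0.4244, -0.4098, 0.3500] → [0.7502, -2.4033, 0.0000, 0.0000, 0.0000, 1.0000]
J3: z=[0.3746, -0.9272, 0.0000] o=[-0.2061, -0.6646, 0.3500] → [0.3314, 0.1339, -1.8294, 0.3746, -0.9272, 0.0000]
J4: z=[0.3746, -0.9272, 0.0000] o=[-0.8735, -0.9343, 0.3626] → [0.3431, 0.1386, -1.1095, 0.3746, -0.9272, 0.0000]
J5: z=[0.0000, -0.0000, -1.0000] o=[-1.2794, -1.1845, 0.3626] → [0.0244, 0.6996, -0.0000, 0.0000, -0.0000, -1.0000]
q̇ = J⁺·V = [-0.6430, -0.8520, -0.6020, 0.4000, 0.5860]

-0.6430 -0.8520 -0.6020 0.4000 0.5860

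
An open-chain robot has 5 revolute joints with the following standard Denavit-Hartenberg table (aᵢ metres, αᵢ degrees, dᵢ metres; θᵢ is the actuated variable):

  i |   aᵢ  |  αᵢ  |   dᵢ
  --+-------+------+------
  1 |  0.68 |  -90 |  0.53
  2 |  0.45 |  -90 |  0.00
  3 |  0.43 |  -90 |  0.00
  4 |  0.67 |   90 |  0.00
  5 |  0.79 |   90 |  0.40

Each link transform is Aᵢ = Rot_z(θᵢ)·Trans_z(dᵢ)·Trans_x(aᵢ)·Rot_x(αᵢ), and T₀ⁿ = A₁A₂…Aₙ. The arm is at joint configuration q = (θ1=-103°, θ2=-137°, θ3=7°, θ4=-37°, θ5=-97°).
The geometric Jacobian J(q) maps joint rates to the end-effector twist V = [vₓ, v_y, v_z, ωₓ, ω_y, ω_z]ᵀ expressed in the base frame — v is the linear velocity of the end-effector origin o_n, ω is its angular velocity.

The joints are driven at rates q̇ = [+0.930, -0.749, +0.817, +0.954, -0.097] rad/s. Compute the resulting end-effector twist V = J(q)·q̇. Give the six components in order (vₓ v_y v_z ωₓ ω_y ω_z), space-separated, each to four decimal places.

0.1658 2.6583 0.2805 -1.7824 -0.1499 1.4311

o_n = [0.6220, -0.4149, 1.8265]
J₁: ẑ×o_n = [0.4149, 0.6220, -0.0000], ω = ẑ
J2: z=[0.9744, -0.2250, 0.0000] o=[-0.1530, -0.6626, 0.5300] → [-0.2917, -1.2633, 0.4157, 0.9744, -0.2250, 0.0000]
J3: z=[-0.1534, -0.6645, 0.7314] o=[-0.0789, -0.3419, 0.8369] → [-0.6042, 0.6644, 0.4770, -0.1534, -0.6645, 0.7314]
J4: z=[-0.9872, 0.1364, -0.0831] o=[-0.0598, -0.0260, 1.1280] → [0.0630, 0.6329, 0.2909, -0.9872, 0.1364, -0.0831]
J5: z=[-0.1493, -0.9729, 0.1767] o=[-0.0978, 0.0992, 1.7851] → [0.0505, 0.1334, 0.7770, -0.1493, -0.9729, 0.1767]
V = J·q̇ = [0.1658, 2.6583, 0.2805, -1.7824, -0.1499, 1.4311]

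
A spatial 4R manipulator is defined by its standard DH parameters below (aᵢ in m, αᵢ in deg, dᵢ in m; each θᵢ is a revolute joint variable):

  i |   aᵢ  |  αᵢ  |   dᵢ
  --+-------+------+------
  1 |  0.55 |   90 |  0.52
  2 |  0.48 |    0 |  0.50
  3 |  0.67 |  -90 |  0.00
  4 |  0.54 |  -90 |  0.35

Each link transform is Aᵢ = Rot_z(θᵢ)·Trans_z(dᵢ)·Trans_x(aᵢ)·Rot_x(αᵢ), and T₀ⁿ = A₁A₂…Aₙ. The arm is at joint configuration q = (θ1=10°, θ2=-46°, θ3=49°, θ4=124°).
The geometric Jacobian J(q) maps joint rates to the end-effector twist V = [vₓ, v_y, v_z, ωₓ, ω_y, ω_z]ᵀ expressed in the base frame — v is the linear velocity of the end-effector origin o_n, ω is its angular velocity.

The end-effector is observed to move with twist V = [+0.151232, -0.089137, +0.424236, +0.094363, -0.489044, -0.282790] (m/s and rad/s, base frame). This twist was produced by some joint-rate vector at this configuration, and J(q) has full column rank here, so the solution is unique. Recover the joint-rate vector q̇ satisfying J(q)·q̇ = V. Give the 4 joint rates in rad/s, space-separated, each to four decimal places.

-0.1300 0.7400 -0.2420 -0.1530

o_n = [1.2230, 0.1625, 0.5435]
J₁: ẑ×o_n = [-0.1625, 1.2230, 0.0000], ω = ẑ
J2: z=[0.1736, -0.9848, 0.0000] o=[0.5416, 0.0955, 0.5200] → [-0.0231, -0.0041, 0.6826, 0.1736, -0.9848, 0.0000]
J3: z=[0.1736, -0.9848, 0.0000] o=[0.9568, -0.3390, 0.1747] → [-0.3632, -0.0640, 0.3492, 0.1736, -0.9848, 0.0000]
J4: z=[-0.0515, -0.0091, 0.9986] o=[1.6158, -0.2228, 0.2098] → [-0.3878, -0.3750, -0.0234, -0.0515, -0.0091, 0.9986]
q̇ = J⁺·V = [-0.1300, 0.7400, -0.2420, -0.1530]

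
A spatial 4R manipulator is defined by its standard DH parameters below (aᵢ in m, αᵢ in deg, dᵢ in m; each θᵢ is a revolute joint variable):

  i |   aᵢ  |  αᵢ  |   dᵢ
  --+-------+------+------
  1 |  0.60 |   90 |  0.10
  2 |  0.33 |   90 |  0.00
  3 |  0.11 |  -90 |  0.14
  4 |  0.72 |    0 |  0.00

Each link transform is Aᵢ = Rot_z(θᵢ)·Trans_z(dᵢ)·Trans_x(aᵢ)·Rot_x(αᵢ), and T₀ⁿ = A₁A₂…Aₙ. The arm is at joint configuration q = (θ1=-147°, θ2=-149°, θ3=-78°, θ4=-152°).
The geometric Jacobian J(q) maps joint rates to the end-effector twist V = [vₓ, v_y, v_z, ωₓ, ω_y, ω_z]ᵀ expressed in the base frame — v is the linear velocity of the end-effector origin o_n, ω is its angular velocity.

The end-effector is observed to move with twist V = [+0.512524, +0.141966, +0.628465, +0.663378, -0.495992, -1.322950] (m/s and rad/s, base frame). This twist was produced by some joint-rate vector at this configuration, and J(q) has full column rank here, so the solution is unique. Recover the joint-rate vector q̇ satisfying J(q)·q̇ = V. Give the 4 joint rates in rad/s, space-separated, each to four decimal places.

o_n = [-0.4181, 0.3416, 0.3961]
J₁: ẑ×o_n = [-0.3416, -0.4181, 0.0000], ω = ẑ
J2: z=[-0.5446, 0.8387, 0.0000] o=[-0.5032, -0.3268, 0.1000] → [0.2483, 0.1613, -0.4354, -0.5446, 0.8387, 0.0000]
J3: z=[0.4319, 0.2805, 0.8572] o=[-0.2660, -0.1727, -0.0700] → [-0.3101, -0.3317, 0.2649, 0.4319, 0.2805, 0.8572]
J4: z=[0.5899, 0.6310, -0.5038] o=[-0.1305, -0.2130, 0.0383] → [0.5052, -0.0662, 0.5087, 0.5899, 0.6310, -0.5038]
q̇ = J⁺·V = [-0.1850, -0.9540, -0.8280, 0.8500]

-0.1850 -0.9540 -0.8280 0.8500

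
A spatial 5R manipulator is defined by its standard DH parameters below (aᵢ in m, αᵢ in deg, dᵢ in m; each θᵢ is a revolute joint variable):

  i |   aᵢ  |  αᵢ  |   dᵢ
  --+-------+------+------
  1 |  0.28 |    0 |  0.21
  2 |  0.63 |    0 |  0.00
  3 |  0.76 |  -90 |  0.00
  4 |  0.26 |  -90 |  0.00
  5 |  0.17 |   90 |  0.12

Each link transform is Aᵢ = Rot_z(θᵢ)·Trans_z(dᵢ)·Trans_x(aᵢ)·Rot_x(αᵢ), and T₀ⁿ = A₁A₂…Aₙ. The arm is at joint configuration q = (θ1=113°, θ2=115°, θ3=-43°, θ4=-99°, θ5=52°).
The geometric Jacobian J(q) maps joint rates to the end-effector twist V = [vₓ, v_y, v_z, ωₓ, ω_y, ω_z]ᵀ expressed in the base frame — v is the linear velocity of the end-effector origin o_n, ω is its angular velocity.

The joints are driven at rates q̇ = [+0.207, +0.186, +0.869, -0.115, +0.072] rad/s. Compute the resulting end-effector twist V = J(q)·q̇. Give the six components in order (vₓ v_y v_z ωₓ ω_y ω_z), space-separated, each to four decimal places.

0.0938 -1.2246 -0.0025 -0.0809 0.1084 1.2733

o_n = [-1.3610, -0.1486, 0.5889]
J₁: ẑ×o_n = [0.1486, -1.3610, 0.0000], ω = ẑ
J2: z=[0.0000, 0.0000, 1.0000] o=[-0.1094, 0.2577, 0.2100] → [0.4063, -1.2516, 0.0000, 0.0000, 0.0000, 1.0000]
J3: z=[0.0000, 0.0000, 1.0000] o=[-0.5310, -0.2104, 0.2100] → [-0.0619, -0.8300, 0.0000, 0.0000, 0.0000, 1.0000]
J4: z=[0.0872, -0.9962, 0.0000] o=[-1.2881, -0.2767, 0.2100] → [-0.3775, -0.0330, -0.0615, 0.0872, -0.9962, 0.0000]
J5: z=[-0.9839, -0.0861, 0.1564] o=[-1.2475, -0.2731, 0.4668] → [-0.0300, 0.1024, -0.1323, -0.9839, -0.0861, 0.1564]
V = J·q̇ = [0.0938, -1.2246, -0.0025, -0.0809, 0.1084, 1.2733]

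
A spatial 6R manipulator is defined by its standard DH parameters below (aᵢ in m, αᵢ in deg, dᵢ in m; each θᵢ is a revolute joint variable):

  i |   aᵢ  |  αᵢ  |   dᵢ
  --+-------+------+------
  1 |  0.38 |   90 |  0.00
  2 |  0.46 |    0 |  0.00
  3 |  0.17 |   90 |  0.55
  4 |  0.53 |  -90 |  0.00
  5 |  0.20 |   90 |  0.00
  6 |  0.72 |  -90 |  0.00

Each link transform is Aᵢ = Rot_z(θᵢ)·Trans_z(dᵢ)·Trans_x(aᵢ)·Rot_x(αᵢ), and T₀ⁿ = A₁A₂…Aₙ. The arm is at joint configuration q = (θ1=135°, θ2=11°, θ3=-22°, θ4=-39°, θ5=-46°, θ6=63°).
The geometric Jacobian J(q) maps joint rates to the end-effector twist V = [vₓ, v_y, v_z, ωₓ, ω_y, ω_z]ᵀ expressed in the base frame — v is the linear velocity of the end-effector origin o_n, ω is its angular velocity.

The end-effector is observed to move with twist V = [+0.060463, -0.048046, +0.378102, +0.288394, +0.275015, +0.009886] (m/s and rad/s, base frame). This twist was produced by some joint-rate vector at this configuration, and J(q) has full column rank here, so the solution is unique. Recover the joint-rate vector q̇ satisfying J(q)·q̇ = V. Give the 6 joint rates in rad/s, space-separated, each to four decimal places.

-0.1990 0.2340 -0.2550 -0.4950 0.2950 0.4200

o_n = [-1.0757, 1.7611, -0.5266]
J₁: ẑ×o_n = [-1.7611, -1.0757, 0.0000], ω = ẑ
J2: z=[0.7071, 0.7071, 0.0000] o=[-0.2687, 0.2687, 0.0000] → [-0.3724, 0.3724, 1.6259, 0.7071, 0.7071, 0.0000]
J3: z=[0.7071, 0.7071, 0.0000] o=[-0.5880, 0.5880, 0.0878] → [-0.4344, 0.4344, 1.1744, 0.7071, 0.7071, 0.0000]
J4: z=[0.1349, -0.1349, -0.9816] o=[-0.3171, 1.0949, 0.0553] → [0.7325, 0.8232, -0.0125, 0.1349, -0.1349, -0.9816]
J5: z=[0.1127, 0.9863, -0.1201] o=[-0.8388, 1.1450, -0.0233] → [-0.4225, 0.0852, 0.3031, 0.1127, 0.9863, -0.1201]
J6: z=[0.8019, -0.1617, -0.5752] o=[-0.9562, 1.1387, -0.1851] → [0.4133, 0.3426, 0.4798, 0.8019, -0.1617, -0.5752]
q̇ = J⁺·V = [-0.1990, 0.2340, -0.2550, -0.4950, 0.2950, 0.4200]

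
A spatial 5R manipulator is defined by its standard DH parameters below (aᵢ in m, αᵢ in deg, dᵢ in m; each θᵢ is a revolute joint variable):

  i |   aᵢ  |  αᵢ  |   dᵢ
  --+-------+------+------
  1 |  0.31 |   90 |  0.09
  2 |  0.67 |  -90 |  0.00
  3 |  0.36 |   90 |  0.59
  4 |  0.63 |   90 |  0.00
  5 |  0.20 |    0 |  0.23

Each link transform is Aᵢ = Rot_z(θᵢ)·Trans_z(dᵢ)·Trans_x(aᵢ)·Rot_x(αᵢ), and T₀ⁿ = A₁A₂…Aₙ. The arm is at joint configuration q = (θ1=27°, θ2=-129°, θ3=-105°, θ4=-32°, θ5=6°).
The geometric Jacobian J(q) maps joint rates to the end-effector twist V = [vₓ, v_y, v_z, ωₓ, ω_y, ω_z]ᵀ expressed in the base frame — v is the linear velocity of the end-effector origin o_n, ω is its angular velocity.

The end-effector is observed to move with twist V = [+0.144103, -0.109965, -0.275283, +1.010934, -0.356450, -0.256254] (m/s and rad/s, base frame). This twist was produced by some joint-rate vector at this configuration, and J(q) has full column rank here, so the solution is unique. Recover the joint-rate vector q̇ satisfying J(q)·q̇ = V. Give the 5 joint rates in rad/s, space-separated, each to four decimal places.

-0.0160 0.3870 0.0080 0.1680 -0.8460

o_n = [0.4280, -0.7961, -0.1978]
J₁: ẑ×o_n = [0.7961, 0.4280, -0.0000], ω = ẑ
J2: z=[0.4540, -0.8910, 0.0000] o=[0.2762, 0.1407, 0.0900] → [0.2565, 0.1307, -0.2901, 0.4540, -0.8910, 0.0000]
J3: z=[0.6924, 0.3528, -0.6293] o=[-0.0995, -0.0507, -0.4307] → [-0.3869, -0.4932, -0.7022, 0.6924, 0.3528, -0.6293]
J4: z=[0.4241, 0.5066, 0.7507] o=[0.5192, -0.1257, -0.7296] → [0.7726, -0.2940, -0.2381, 0.4241, 0.5066, 0.7507]
J5: z=[-0.8965, 0.1177, 0.4271] o=[0.5998, -0.6638, -0.4120] → [0.0817, 0.1186, 0.1388, -0.8965, 0.1177, 0.4271]
q̇ = J⁺·V = [-0.0160, 0.3870, 0.0080, 0.1680, -0.8460]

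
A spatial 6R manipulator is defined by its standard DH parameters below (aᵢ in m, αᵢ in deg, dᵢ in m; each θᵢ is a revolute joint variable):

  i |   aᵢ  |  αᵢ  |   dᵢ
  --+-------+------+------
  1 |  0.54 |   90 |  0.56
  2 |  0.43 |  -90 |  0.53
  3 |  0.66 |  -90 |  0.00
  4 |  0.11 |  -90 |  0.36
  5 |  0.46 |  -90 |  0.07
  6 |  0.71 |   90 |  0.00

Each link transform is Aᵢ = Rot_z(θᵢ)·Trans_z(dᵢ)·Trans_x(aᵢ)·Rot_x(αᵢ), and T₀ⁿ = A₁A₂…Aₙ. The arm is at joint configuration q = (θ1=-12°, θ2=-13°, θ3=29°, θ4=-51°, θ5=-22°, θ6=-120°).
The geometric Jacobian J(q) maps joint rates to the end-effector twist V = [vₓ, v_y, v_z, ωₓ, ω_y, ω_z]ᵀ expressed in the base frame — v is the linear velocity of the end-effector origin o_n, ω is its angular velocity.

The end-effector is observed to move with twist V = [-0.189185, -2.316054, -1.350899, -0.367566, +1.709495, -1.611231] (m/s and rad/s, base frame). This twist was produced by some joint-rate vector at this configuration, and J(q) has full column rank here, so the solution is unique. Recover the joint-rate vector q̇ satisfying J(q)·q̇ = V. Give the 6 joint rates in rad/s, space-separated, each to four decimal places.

-0.6450 -0.5130 -0.8070 0.7760 0.2680 -0.4350

o_n = [1.8925, 0.0686, -0.0164]
J₁: ẑ×o_n = [-0.0686, 1.8925, 0.0000], ω = ẑ
J2: z=[-0.2079, -0.9781, 0.0000] o=[0.5282, -0.1123, 0.5600] → [0.5638, -0.1198, 1.2969, -0.2079, -0.9781, 0.0000]
J3: z=[0.2200, -0.0468, 0.9744] o=[0.8278, -0.7178, 0.4633] → [-0.7438, 1.1429, 0.2228, 0.2200, -0.0468, 0.9744]
J4: z=[-0.2802, 0.9537, 0.1091] o=[1.4445, -0.5218, 0.3334] → [-0.3980, -0.0492, -0.5927, -0.2802, 0.9537, 0.1091]
J5: z=[0.5877, 0.2603, -0.7661] o=[1.4271, -0.1619, 0.4424] → [0.0571, -0.0869, 0.0143, 0.5877, 0.2603, -0.7661]
J6: z=[0.5441, -0.8279, 0.1362] o=[1.7437, 0.0849, 0.6777] → [0.5768, 0.3979, 0.1143, 0.5441, -0.8279, 0.1362]
q̇ = J⁺·V = [-0.6450, -0.5130, -0.8070, 0.7760, 0.2680, -0.4350]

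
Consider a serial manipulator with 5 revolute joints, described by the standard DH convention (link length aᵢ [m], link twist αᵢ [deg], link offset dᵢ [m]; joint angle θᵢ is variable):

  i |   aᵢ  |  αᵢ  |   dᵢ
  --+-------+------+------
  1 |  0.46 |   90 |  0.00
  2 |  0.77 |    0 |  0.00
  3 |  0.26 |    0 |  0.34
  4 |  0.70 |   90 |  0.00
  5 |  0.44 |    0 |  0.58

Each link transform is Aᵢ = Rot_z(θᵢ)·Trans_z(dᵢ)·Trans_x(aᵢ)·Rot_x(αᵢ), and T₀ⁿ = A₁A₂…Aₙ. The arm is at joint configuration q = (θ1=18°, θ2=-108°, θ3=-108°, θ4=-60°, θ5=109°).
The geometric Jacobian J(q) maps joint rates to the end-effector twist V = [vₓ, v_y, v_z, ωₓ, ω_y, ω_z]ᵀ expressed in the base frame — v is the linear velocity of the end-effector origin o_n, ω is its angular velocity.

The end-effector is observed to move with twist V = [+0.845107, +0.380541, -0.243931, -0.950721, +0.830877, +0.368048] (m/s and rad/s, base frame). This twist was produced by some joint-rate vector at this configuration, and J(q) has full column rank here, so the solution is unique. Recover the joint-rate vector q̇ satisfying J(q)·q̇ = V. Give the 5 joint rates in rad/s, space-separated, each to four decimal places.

o_n = [0.8487, -0.5192, -0.0864]
J₁: ẑ×o_n = [0.5192, 0.8487, -0.0000], ω = ẑ
J2: z=[0.3090, -0.9511, 0.0000] o=[0.4375, 0.1421, 0.0000] → [0.0822, 0.0267, 0.1867, 0.3090, -0.9511, 0.0000]
J3: z=[0.3090, -0.9511, 0.0000] o=[0.2112, 0.0686, -0.7323] → [-0.6143, -0.1996, 0.4247, 0.3090, -0.9511, 0.0000]
J4: z=[0.3090, -0.9511, 0.0000] o=[0.1162, -0.3197, -0.5795] → [-0.4689, -0.1524, 0.6350, 0.3090, -0.9511, 0.0000]
J5: z=[0.9458, 0.3073, -0.1045] o=[0.1858, -0.2971, 0.1167] → [-0.0856, 0.1228, -0.4137, 0.9458, 0.3073, -0.1045]
q̇ = J⁺·V = [0.3000, 0.0050, -0.8430, -0.2460, -0.6510]

0.3000 0.0050 -0.8430 -0.2460 -0.6510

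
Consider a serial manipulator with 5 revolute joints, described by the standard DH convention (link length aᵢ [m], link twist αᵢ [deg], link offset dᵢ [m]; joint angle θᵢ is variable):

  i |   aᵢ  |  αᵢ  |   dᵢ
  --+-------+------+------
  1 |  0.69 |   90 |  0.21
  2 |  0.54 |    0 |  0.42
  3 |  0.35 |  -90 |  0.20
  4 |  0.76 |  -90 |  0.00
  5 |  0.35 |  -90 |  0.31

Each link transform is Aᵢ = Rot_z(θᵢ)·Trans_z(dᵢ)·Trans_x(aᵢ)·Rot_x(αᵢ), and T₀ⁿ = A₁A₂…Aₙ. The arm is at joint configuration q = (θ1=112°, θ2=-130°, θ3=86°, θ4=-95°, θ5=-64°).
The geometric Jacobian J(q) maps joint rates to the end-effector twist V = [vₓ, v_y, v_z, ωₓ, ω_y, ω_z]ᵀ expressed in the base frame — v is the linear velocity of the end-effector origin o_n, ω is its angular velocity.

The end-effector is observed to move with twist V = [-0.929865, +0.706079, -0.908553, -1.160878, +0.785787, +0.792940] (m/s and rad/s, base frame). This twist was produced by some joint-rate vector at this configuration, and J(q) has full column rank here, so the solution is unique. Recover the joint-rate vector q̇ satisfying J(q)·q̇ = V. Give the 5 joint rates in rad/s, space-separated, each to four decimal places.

o_n = [1.0772, 1.4901, -0.3797]
J₁: ẑ×o_n = [-1.4901, 1.0772, 0.0000], ω = ẑ
J2: z=[0.9272, 0.3746, 0.0000] o=[-0.2585, 0.6398, 0.2100] → [-0.2209, 0.5468, 0.2881, 0.9272, 0.3746, 0.0000]
J3: z=[0.9272, 0.3746, 0.0000] o=[0.2610, 0.4753, -0.2037] → [-0.0660, 0.1632, 0.6352, 0.9272, 0.3746, 0.0000]
J4: z=[-0.2602, 0.6441, 0.7193] o=[0.3521, 0.7836, -0.4468] → [-0.4650, 0.5391, -0.6509, -0.2602, 0.6441, 0.7193]
J5: z=[-0.1876, 0.6971, -0.6920] o=[1.0719, 1.0231, -0.4008] → [0.3379, 0.0003, -0.0913, -0.1876, 0.6971, -0.6920]
q̇ = J⁺·V = [0.6250, -0.8610, 0.0160, 0.9290, 0.7230]

0.6250 -0.8610 0.0160 0.9290 0.7230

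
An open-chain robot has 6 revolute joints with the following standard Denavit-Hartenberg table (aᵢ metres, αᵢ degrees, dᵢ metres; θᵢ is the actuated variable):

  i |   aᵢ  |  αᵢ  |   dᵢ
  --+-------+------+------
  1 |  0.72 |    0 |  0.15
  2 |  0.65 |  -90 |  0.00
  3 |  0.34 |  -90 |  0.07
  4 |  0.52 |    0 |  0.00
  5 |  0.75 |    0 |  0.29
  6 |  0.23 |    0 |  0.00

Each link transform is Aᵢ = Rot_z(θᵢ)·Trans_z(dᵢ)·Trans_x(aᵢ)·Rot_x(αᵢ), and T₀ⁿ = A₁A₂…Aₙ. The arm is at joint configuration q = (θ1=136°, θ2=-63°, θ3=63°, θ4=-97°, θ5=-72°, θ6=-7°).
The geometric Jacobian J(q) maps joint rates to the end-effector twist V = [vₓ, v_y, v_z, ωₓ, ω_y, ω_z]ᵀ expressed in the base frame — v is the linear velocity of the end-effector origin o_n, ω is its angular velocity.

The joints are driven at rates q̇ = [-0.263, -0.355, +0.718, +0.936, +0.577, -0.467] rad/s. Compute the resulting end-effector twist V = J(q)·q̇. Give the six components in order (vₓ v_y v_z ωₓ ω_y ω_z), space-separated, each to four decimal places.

o_n = [-1.2076, 0.7934, 0.6323]
J₁: ẑ×o_n = [-0.7934, -1.2076, 0.0000], ω = ẑ
J2: z=[0.0000, 0.0000, 1.0000] o=[-0.5179, 0.5002, 0.1500] → [-0.2932, -0.6897, 0.0000, 0.0000, 0.0000, 1.0000]
J3: z=[-0.9563, 0.2924, 0.0000] o=[-0.3279, 1.1218, 0.1500] → [0.1410, 0.4612, 0.5712, -0.9563, 0.2924, 0.0000]
J4: z=[-0.2605, -0.8521, -0.4540] o=[-0.3497, 1.2898, -0.1529] → [-0.8944, 0.5940, -0.6017, -0.2605, -0.8521, -0.4540]
J5: z=[-0.2605, -0.8521, -0.4540] o=[-0.8517, 1.4132, -0.0965] → [-0.9023, 0.3514, -0.1418, -0.2605, -0.8521, -0.4540]
J6: z=[-0.2605, -0.8521, -0.4540] o=[-1.1618, 0.8883, 0.4278] → [-0.2173, 0.0740, -0.0143, -0.2605, -0.8521, -0.4540]
V = J·q̇ = [-0.8424, 1.6178, -0.2282, -0.9591, -0.6813, -1.0929]

-0.8424 1.6178 -0.2282 -0.9591 -0.6813 -1.0929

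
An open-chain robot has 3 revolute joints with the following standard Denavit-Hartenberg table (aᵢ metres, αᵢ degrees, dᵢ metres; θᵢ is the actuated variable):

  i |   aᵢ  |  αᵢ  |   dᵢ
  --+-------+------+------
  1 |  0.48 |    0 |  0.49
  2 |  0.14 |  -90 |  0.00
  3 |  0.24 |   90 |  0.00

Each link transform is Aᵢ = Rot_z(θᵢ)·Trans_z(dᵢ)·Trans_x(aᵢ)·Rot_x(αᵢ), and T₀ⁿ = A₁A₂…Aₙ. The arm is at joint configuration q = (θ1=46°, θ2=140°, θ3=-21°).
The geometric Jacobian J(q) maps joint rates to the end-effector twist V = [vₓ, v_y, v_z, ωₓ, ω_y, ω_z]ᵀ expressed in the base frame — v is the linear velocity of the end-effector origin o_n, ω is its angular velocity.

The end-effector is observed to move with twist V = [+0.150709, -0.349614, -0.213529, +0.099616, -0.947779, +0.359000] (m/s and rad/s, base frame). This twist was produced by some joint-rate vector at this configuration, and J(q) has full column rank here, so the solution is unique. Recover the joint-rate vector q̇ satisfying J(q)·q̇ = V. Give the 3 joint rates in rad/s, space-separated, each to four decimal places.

o_n = [-0.0286, 0.3072, 0.5760]
J₁: ẑ×o_n = [-0.3072, -0.0286, 0.0000], ω = ẑ
J2: z=[0.0000, 0.0000, 1.0000] o=[0.3334, 0.3453, 0.4900] → [0.0381, -0.3621, 0.0000, 0.0000, 0.0000, 1.0000]
J3: z=[0.1045, -0.9945, 0.0000] o=[0.1942, 0.3306, 0.4900] → [-0.0855, -0.0090, -0.2241, 0.1045, -0.9945, 0.0000]
q̇ = J⁺·V = [-0.6330, 0.9920, 0.9530]

-0.6330 0.9920 0.9530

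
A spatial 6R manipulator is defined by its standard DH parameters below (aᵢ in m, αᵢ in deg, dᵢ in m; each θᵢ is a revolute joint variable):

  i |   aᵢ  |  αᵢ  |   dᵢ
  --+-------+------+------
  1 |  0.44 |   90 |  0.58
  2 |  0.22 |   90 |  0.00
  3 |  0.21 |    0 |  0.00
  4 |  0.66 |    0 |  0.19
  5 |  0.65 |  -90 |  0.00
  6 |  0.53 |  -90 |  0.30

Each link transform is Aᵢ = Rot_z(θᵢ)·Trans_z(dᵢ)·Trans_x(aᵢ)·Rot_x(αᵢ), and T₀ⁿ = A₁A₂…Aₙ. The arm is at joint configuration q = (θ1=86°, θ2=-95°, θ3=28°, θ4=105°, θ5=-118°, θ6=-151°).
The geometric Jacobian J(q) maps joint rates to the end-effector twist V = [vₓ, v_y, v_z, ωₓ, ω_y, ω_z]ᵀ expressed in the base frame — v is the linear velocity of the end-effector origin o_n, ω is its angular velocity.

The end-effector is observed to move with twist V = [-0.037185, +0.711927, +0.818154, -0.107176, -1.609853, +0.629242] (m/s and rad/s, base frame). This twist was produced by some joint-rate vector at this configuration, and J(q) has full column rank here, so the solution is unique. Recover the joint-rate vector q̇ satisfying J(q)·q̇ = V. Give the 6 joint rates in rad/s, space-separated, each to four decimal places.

0.5520 0.2430 0.2540 0.3870 0.9730 -0.2460

o_n = [0.9164, -0.0744, 0.5614]
J₁: ẑ×o_n = [0.0744, 0.9164, -0.0000], ω = ẑ
J2: z=[0.9976, -0.0698, 0.0000] o=[0.0307, 0.4389, 0.5800] → [0.0013, 0.0185, -0.4503, 0.9976, -0.0698, 0.0000]
J3: z=[-0.0695, -0.9938, 0.0872] o=[0.0294, 0.4198, 0.3608] → [-0.1563, 0.0912, 0.9158, -0.0695, -0.9938, 0.0872]
J4: z=[-0.0695, -0.9938, 0.0872] o=[0.1266, 0.3968, 0.1761] → [-0.3418, 0.0956, 0.8176, -0.0695, -0.9938, 0.0872]
J5: z=[-0.0695, -0.9938, 0.0872] o=[0.5976, 0.2135, 0.6411] → [0.1043, 0.0222, 0.3367, -0.0695, -0.9938, 0.0872]
J6: z=[0.9651, -0.0449, 0.2578] o=[0.7616, 0.1471, 0.0156] → [0.0326, -0.4869, -0.2068, 0.9651, -0.0449, 0.2578]
q̇ = J⁺·V = [0.5520, 0.2430, 0.2540, 0.3870, 0.9730, -0.2460]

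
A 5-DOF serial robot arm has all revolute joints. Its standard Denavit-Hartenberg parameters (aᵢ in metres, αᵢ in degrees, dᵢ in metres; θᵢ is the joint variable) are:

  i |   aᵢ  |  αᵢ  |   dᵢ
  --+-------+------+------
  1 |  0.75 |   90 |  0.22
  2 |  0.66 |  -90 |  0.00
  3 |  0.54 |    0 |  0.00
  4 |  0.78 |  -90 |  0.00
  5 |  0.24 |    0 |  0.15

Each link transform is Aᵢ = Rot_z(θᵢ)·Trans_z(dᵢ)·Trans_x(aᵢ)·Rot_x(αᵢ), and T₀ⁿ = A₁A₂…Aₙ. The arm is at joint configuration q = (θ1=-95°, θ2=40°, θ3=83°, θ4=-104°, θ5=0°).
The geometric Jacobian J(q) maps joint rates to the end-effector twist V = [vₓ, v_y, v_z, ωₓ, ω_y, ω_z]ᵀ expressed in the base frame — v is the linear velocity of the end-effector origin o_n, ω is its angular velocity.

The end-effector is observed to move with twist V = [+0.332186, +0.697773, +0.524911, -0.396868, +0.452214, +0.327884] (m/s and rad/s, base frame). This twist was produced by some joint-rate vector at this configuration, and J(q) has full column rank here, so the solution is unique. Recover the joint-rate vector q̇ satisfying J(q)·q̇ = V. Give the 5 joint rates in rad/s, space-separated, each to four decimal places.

o_n = [0.1283, -2.0958, 1.3332]
J₁: ẑ×o_n = [2.0958, 0.1283, -0.0000], ω = ẑ
J2: z=[-0.9962, 0.0872, 0.0000] o=[-0.0654, -0.7471, 0.2200] → [0.0970, 1.1090, 1.3266, -0.9962, 0.0872, 0.0000]
J3: z=[0.0560, 0.6403, 0.7660] o=[-0.1094, -1.2508, 0.6442] → [1.0885, 0.1435, -0.1996, 0.0560, 0.6403, 0.7660]
J4: z=[0.0560, 0.6403, 0.7660] o=[0.4201, -1.3477, 0.6865] → [0.9871, -0.2598, 0.1449, 0.0560, 0.6403, 0.7660]
J5: z=[0.9061, -0.3548, 0.2304] o=[0.0930, -1.8791, 1.1546] → [-0.0134, -0.1537, -0.1839, 0.9061, -0.3548, 0.2304]
q̇ = J⁺·V = [-0.2330, 0.5440, 0.8020, -0.1050, 0.1170]

-0.2330 0.5440 0.8020 -0.1050 0.1170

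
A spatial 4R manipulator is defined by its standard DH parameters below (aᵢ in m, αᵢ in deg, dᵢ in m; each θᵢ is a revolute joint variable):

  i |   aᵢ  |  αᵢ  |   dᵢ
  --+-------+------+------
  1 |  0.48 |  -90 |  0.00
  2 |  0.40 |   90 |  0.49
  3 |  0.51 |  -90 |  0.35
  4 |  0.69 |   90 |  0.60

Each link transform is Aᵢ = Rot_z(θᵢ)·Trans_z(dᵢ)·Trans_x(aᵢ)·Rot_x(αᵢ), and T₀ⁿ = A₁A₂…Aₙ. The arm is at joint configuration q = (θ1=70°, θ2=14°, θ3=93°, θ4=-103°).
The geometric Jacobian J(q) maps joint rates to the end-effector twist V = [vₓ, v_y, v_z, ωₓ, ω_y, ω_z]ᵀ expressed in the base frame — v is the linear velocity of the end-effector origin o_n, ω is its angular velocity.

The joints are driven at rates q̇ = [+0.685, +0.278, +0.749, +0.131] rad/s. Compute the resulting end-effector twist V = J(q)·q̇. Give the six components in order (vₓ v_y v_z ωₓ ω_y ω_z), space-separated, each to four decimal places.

o_n = [-0.5874, 0.7629, 1.0446]
J₁: ẑ×o_n = [-0.7629, -0.5874, 0.0000], ω = ẑ
J2: z=[-0.9397, 0.3420, 0.0000] o=[0.1642, 0.4511, 0.0000] → [0.3573, 0.9816, -0.0360, -0.9397, 0.3420, 0.0000]
J3: z=[0.0827, 0.2273, 0.9703] o=[-0.1635, 0.9834, -0.0968] → [0.4733, -0.5057, 0.0781, 0.0827, 0.2273, 0.9703]
J4: z=[-0.2822, -0.9284, 0.2416] o=[-0.6220, 1.2128, 0.2493] → [-0.6297, 0.2328, 0.1591, -0.2822, -0.9284, 0.2416]
V = J·q̇ = [-0.1513, -0.4777, 0.0693, -0.2362, 0.1437, 1.4434]

-0.1513 -0.4777 0.0693 -0.2362 0.1437 1.4434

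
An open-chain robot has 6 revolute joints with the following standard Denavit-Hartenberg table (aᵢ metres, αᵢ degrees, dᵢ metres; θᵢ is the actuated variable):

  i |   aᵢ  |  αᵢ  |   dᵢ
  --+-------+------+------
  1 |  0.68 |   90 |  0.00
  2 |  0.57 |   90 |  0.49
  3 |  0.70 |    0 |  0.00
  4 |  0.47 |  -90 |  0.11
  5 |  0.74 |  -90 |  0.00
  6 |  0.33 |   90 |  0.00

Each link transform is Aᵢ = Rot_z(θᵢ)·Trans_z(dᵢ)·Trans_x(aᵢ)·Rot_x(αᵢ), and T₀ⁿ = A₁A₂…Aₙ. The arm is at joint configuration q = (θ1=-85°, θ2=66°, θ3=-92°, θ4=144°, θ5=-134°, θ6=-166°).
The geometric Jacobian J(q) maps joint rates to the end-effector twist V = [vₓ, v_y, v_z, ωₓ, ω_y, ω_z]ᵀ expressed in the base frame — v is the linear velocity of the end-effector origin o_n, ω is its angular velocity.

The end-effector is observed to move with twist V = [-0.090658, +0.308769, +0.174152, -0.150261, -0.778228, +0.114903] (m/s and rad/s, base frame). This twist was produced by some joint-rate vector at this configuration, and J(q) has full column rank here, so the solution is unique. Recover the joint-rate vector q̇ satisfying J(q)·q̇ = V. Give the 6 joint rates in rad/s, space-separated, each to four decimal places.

-0.0990 0.3860 0.1690 0.2680 -0.5020 0.2480

o_n = [0.1329, -1.2907, 0.3737]
J₁: ẑ×o_n = [1.2907, 0.1329, -0.0000], ω = ẑ
J2: z=[-0.9962, -0.0872, 0.0000] o=[0.0593, -0.6774, 0.0000] → [-0.0326, 0.3723, 0.6173, -0.9962, -0.0872, 0.0000]
J3: z=[0.0796, -0.9101, -0.4067] o=[-0.4087, -0.9511, 0.5207] → [-0.0043, -0.2085, 0.4658, 0.0796, -0.9101, -0.4067]
J4: z=[0.0796, -0.9101, -0.4067] o=[0.2874, -0.8802, 0.4984] → [-0.0535, 0.0728, -0.1733, 0.0796, -0.9101, -0.4067]
J5: z=[-0.6413, 0.2656, -0.7199] o=[-0.0626, -1.1298, 0.7180] → [-0.2072, -0.3615, 0.0512, -0.6413, 0.2656, -0.7199]
J6: z=[-0.4937, -0.8610, 0.1220] o=[0.3721, -1.4507, 0.2124] → [-0.1584, 0.0504, -0.2851, -0.4937, -0.8610, 0.1220]
q̇ = J⁺·V = [-0.0990, 0.3860, 0.1690, 0.2680, -0.5020, 0.2480]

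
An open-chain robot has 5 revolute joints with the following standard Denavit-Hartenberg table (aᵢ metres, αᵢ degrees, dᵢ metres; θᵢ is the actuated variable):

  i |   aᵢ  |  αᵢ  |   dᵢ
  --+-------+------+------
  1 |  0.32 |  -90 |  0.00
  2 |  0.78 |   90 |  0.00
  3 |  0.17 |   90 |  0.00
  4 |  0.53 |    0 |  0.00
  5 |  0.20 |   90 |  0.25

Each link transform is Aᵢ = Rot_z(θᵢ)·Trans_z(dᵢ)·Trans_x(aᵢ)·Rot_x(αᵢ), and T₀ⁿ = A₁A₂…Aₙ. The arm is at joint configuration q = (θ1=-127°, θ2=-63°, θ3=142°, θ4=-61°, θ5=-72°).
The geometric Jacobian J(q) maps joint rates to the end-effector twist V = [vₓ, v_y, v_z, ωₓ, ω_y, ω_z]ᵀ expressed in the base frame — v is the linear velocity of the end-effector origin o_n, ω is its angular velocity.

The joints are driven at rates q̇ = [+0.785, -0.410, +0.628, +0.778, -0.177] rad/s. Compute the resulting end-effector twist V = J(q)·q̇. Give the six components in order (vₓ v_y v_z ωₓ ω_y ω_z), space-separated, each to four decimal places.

o_n = [-0.4120, -1.1713, 0.3513]
J₁: ẑ×o_n = [1.1713, -0.4120, 0.0000], ω = ẑ
J2: z=[0.7986, -0.6018, 0.0000] o=[-0.1926, -0.2556, 0.0000] → [-0.2114, -0.2805, -0.8634, 0.7986, -0.6018, 0.0000]
J3: z=[0.5362, 0.7116, 0.4540] o=[-0.4057, -0.5384, 0.6950] → [0.0428, 0.1814, -0.3349, 0.5362, 0.7116, 0.4540]
J4: z=[0.4611, -0.6975, 0.5486] o=[-0.2855, -0.5528, 0.5756] → [0.4958, 0.0341, -0.3734, 0.4611, -0.6975, 0.5486]
J5: z=[0.4611, -0.6975, 0.5486] o=[-0.3524, -0.9044, 0.1848] → [0.0303, -0.1095, -0.1646, 0.4611, -0.6975, 0.5486]
V = J·q̇ = [1.4134, -0.0486, -0.1177, 0.2864, 0.2744, 1.3998]

1.4134 -0.0486 -0.1177 0.2864 0.2744 1.3998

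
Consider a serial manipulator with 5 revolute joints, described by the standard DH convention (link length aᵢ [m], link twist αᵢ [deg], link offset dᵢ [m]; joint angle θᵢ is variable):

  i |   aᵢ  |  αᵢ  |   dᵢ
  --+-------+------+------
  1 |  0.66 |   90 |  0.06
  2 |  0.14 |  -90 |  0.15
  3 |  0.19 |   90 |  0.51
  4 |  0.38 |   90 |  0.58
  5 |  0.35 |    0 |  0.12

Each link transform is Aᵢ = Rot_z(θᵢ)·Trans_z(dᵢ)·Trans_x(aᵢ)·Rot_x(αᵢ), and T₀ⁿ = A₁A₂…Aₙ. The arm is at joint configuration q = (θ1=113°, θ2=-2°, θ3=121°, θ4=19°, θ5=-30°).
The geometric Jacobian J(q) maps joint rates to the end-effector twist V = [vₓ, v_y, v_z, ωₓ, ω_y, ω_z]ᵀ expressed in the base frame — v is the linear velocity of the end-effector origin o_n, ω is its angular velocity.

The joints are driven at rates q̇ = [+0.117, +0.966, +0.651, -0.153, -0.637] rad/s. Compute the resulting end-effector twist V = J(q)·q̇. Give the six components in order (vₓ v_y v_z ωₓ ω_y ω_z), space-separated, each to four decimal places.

0.7086 -1.2627 -0.0589 1.1178 0.4956 1.3704

o_n = [-1.0249, 0.3451, 0.6773]
J₁: ẑ×o_n = [-0.3451, -1.0249, 0.0000], ω = ẑ
J2: z=[0.9205, 0.3907, 0.0000] o=[-0.2579, 0.6075, 0.0600] → [0.2412, -0.5682, 0.0581, 0.9205, 0.3907, 0.0000]
J3: z=[-0.0136, 0.0321, 0.9994] o=[-0.1745, 0.7949, 0.0551] → [0.4696, -0.8414, 0.0335, -0.0136, 0.0321, 0.9994]
J4: z=[-0.8088, 0.5873, -0.0299] o=[-0.2931, 0.6577, 0.5682] → [0.0547, 0.1101, 0.6826, -0.8088, 0.5873, -0.0299]
J5: z=[-0.1785, -0.2937, -0.9391] o=[-0.9752, 0.7117, 0.6810] → [-0.3432, 0.0460, 0.0508, -0.1785, -0.2937, -0.9391]
V = J·q̇ = [0.7086, -1.2627, -0.0589, 1.1178, 0.4956, 1.3704]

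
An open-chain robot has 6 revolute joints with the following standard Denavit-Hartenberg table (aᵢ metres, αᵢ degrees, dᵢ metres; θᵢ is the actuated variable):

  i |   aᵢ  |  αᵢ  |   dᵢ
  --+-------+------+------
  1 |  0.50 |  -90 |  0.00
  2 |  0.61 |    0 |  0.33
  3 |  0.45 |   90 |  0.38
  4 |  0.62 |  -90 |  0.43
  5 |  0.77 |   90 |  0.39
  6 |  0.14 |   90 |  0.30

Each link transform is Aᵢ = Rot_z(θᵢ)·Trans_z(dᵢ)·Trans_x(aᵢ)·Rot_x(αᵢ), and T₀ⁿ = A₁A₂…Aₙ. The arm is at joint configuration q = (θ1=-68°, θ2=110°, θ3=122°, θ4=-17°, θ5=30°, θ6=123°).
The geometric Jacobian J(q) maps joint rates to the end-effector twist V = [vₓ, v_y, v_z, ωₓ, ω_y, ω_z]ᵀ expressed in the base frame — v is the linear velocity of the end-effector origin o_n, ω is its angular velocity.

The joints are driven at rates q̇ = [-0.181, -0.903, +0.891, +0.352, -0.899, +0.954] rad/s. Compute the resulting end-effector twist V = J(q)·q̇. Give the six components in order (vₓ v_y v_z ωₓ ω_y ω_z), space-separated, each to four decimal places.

o_n = [0.3042, 1.3679, 0.7202]
J₁: ẑ×o_n = [-1.3679, 0.3042, 0.0000], ω = ẑ
J2: z=[0.9272, 0.3746, 0.0000] o=[0.1873, -0.4636, 0.0000] → [0.2698, -0.6677, 1.6543, 0.9272, 0.3746, 0.0000]
J3: z=[0.9272, 0.3746, 0.0000] o=[0.4151, -0.1465, -0.5732] → [0.4845, -1.1992, 1.4457, 0.9272, 0.3746, 0.0000]
J4: z=[-0.2952, 0.7306, -0.6157] o=[0.6637, 0.2527, -0.2186] → [1.3725, 0.4984, -0.0666, -0.2952, 0.7306, -0.6157]
J5: z=[0.8192, 0.5251, 0.2304] o=[0.2319, 0.8374, -0.0161] → [0.2644, -0.5866, 0.3966, 0.8192, 0.5251, 0.2304]
J6: z=[-0.5015, 0.8509, -0.1564] o=[0.3372, 1.0519, 0.8133] → [-0.0298, -0.0415, -0.1303, -0.5015, 0.8509, -0.1564]
V = J·q̇ = [0.6526, 0.1426, -0.7101, -1.3299, 0.5924, -0.7540]

0.6526 0.1426 -0.7101 -1.3299 0.5924 -0.7540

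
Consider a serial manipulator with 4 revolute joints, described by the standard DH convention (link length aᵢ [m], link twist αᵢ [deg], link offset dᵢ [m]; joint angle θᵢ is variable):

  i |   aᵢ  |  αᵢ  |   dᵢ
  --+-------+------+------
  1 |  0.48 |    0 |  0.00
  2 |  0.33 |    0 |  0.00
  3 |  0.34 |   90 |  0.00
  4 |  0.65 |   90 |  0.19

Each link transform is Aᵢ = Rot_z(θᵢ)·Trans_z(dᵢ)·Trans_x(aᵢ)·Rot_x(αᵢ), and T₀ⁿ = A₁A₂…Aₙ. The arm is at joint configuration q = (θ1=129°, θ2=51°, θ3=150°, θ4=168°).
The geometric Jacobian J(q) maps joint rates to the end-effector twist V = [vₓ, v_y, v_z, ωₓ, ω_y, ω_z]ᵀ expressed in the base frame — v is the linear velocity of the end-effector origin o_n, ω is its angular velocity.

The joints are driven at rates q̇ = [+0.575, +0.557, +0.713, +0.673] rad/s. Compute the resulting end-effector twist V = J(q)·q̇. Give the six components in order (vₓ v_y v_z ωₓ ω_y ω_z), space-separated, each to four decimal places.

o_n = [-0.9832, 0.3564, 0.1351]
J₁: ẑ×o_n = [-0.3564, -0.9832, 0.0000], ω = ẑ
J2: z=[0.0000, 0.0000, 1.0000] o=[-0.3021, 0.3730, 0.0000] → [0.0166, -0.6812, 0.0000, 0.0000, 0.0000, 1.0000]
J3: z=[0.0000, 0.0000, 1.0000] o=[-0.6321, 0.3730, 0.0000] → [0.0166, -0.3512, 0.0000, 0.0000, 0.0000, 1.0000]
J4: z=[-0.5000, -0.8660, 0.0000] o=[-0.3376, 0.2030, 0.0000] → [-0.1170, 0.0676, -0.6358, -0.5000, -0.8660, 0.0000]
V = J·q̇ = [-0.2625, -1.1497, -0.4279, -0.3365, -0.5828, 1.8450]

-0.2625 -1.1497 -0.4279 -0.3365 -0.5828 1.8450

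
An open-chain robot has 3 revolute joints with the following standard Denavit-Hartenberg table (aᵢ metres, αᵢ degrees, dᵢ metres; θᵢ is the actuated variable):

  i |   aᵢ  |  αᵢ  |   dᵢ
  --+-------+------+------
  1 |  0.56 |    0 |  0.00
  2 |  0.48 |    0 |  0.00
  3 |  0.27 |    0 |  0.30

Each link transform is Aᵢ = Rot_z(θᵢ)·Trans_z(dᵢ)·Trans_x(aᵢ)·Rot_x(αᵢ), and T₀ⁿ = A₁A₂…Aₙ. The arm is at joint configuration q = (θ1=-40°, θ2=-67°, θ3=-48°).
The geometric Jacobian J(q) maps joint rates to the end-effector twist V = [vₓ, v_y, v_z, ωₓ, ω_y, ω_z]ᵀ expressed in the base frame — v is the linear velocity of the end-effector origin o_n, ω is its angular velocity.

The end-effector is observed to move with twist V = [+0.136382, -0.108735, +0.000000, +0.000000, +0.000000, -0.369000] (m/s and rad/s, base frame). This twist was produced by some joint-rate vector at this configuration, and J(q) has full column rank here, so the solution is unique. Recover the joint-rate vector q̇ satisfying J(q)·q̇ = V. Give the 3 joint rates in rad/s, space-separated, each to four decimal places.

o_n = [0.0439, -0.9331, 0.3000]
J₁: ẑ×o_n = [0.9331, 0.0439, -0.0000], ω = ẑ
J2: z=[0.0000, 0.0000, 1.0000] o=[0.4290, -0.3600, 0.0000] → [0.5731, -0.3850, 0.0000, 0.0000, 0.0000, 1.0000]
J3: z=[0.0000, 0.0000, 1.0000] o=[0.2886, -0.8190, 0.0000] → [0.1141, -0.2447, 0.0000, 0.0000, 0.0000, 1.0000]
q̇ = J⁺·V = [-0.2680, 0.8670, -0.9680]

-0.2680 0.8670 -0.9680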